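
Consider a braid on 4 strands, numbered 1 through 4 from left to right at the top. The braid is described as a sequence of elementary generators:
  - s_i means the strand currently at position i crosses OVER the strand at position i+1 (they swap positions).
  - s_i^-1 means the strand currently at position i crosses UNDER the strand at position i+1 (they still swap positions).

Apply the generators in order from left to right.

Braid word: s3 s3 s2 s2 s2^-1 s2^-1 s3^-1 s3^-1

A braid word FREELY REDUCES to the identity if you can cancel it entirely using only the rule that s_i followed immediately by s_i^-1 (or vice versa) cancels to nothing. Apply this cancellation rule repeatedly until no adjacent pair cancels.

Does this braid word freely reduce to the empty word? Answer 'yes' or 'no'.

Gen 1 (s3): push. Stack: [s3]
Gen 2 (s3): push. Stack: [s3 s3]
Gen 3 (s2): push. Stack: [s3 s3 s2]
Gen 4 (s2): push. Stack: [s3 s3 s2 s2]
Gen 5 (s2^-1): cancels prior s2. Stack: [s3 s3 s2]
Gen 6 (s2^-1): cancels prior s2. Stack: [s3 s3]
Gen 7 (s3^-1): cancels prior s3. Stack: [s3]
Gen 8 (s3^-1): cancels prior s3. Stack: []
Reduced word: (empty)

Answer: yes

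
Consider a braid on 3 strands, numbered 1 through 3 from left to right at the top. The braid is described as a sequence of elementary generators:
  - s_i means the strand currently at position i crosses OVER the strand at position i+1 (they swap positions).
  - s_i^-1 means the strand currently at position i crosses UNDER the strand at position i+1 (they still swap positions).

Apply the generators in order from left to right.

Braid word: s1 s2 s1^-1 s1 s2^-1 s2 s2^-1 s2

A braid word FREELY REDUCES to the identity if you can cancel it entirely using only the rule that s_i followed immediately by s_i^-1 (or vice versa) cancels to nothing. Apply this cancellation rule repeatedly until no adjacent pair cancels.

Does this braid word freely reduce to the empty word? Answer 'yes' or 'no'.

Gen 1 (s1): push. Stack: [s1]
Gen 2 (s2): push. Stack: [s1 s2]
Gen 3 (s1^-1): push. Stack: [s1 s2 s1^-1]
Gen 4 (s1): cancels prior s1^-1. Stack: [s1 s2]
Gen 5 (s2^-1): cancels prior s2. Stack: [s1]
Gen 6 (s2): push. Stack: [s1 s2]
Gen 7 (s2^-1): cancels prior s2. Stack: [s1]
Gen 8 (s2): push. Stack: [s1 s2]
Reduced word: s1 s2

Answer: no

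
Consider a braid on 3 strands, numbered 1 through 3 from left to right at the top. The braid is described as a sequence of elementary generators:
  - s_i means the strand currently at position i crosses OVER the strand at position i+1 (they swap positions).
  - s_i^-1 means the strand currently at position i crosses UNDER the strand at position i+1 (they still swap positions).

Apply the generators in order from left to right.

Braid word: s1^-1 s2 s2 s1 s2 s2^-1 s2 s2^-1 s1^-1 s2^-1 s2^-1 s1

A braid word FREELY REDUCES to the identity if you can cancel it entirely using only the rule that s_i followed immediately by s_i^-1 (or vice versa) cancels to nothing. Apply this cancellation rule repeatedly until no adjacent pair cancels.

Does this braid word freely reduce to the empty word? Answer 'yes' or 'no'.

Gen 1 (s1^-1): push. Stack: [s1^-1]
Gen 2 (s2): push. Stack: [s1^-1 s2]
Gen 3 (s2): push. Stack: [s1^-1 s2 s2]
Gen 4 (s1): push. Stack: [s1^-1 s2 s2 s1]
Gen 5 (s2): push. Stack: [s1^-1 s2 s2 s1 s2]
Gen 6 (s2^-1): cancels prior s2. Stack: [s1^-1 s2 s2 s1]
Gen 7 (s2): push. Stack: [s1^-1 s2 s2 s1 s2]
Gen 8 (s2^-1): cancels prior s2. Stack: [s1^-1 s2 s2 s1]
Gen 9 (s1^-1): cancels prior s1. Stack: [s1^-1 s2 s2]
Gen 10 (s2^-1): cancels prior s2. Stack: [s1^-1 s2]
Gen 11 (s2^-1): cancels prior s2. Stack: [s1^-1]
Gen 12 (s1): cancels prior s1^-1. Stack: []
Reduced word: (empty)

Answer: yes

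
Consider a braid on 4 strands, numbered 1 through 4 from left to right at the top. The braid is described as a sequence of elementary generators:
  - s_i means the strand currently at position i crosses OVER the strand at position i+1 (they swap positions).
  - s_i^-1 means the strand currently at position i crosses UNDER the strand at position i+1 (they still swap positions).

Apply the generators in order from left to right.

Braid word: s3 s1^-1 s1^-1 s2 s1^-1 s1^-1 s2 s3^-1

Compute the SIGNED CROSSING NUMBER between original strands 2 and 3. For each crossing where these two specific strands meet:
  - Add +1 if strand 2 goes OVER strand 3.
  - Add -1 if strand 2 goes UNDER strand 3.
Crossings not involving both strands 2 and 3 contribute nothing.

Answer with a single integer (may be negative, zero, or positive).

Answer: 0

Derivation:
Gen 1: crossing 3x4. Both 2&3? no. Sum: 0
Gen 2: crossing 1x2. Both 2&3? no. Sum: 0
Gen 3: crossing 2x1. Both 2&3? no. Sum: 0
Gen 4: crossing 2x4. Both 2&3? no. Sum: 0
Gen 5: crossing 1x4. Both 2&3? no. Sum: 0
Gen 6: crossing 4x1. Both 2&3? no. Sum: 0
Gen 7: crossing 4x2. Both 2&3? no. Sum: 0
Gen 8: crossing 4x3. Both 2&3? no. Sum: 0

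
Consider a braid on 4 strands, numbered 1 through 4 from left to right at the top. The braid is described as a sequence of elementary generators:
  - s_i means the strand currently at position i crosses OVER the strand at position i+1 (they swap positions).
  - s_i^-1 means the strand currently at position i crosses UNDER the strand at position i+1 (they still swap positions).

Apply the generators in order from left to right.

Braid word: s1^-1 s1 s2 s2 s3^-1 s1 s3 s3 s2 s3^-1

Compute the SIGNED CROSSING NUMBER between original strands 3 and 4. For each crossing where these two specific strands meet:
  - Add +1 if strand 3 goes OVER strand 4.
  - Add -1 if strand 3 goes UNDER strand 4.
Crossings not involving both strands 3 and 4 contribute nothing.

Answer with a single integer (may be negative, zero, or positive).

Answer: -1

Derivation:
Gen 1: crossing 1x2. Both 3&4? no. Sum: 0
Gen 2: crossing 2x1. Both 3&4? no. Sum: 0
Gen 3: crossing 2x3. Both 3&4? no. Sum: 0
Gen 4: crossing 3x2. Both 3&4? no. Sum: 0
Gen 5: 3 under 4. Both 3&4? yes. Contrib: -1. Sum: -1
Gen 6: crossing 1x2. Both 3&4? no. Sum: -1
Gen 7: 4 over 3. Both 3&4? yes. Contrib: -1. Sum: -2
Gen 8: 3 over 4. Both 3&4? yes. Contrib: +1. Sum: -1
Gen 9: crossing 1x4. Both 3&4? no. Sum: -1
Gen 10: crossing 1x3. Both 3&4? no. Sum: -1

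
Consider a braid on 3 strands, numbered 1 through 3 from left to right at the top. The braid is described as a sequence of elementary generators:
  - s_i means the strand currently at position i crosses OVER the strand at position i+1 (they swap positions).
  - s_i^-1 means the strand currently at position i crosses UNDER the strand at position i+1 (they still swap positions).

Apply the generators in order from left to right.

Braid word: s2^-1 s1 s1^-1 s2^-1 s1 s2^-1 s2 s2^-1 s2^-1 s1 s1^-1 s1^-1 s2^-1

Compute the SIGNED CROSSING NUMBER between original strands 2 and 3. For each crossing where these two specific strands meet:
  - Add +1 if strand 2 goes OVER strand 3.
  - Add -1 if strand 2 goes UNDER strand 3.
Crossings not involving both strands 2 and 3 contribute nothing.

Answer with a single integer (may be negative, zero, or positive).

Answer: -1

Derivation:
Gen 1: 2 under 3. Both 2&3? yes. Contrib: -1. Sum: -1
Gen 2: crossing 1x3. Both 2&3? no. Sum: -1
Gen 3: crossing 3x1. Both 2&3? no. Sum: -1
Gen 4: 3 under 2. Both 2&3? yes. Contrib: +1. Sum: 0
Gen 5: crossing 1x2. Both 2&3? no. Sum: 0
Gen 6: crossing 1x3. Both 2&3? no. Sum: 0
Gen 7: crossing 3x1. Both 2&3? no. Sum: 0
Gen 8: crossing 1x3. Both 2&3? no. Sum: 0
Gen 9: crossing 3x1. Both 2&3? no. Sum: 0
Gen 10: crossing 2x1. Both 2&3? no. Sum: 0
Gen 11: crossing 1x2. Both 2&3? no. Sum: 0
Gen 12: crossing 2x1. Both 2&3? no. Sum: 0
Gen 13: 2 under 3. Both 2&3? yes. Contrib: -1. Sum: -1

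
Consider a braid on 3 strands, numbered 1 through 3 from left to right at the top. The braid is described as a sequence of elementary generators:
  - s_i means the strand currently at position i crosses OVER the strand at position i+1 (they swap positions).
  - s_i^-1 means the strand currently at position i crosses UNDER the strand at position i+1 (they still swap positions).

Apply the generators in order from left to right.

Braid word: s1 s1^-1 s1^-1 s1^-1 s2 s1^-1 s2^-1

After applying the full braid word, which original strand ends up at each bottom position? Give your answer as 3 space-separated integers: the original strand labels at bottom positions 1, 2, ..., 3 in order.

Gen 1 (s1): strand 1 crosses over strand 2. Perm now: [2 1 3]
Gen 2 (s1^-1): strand 2 crosses under strand 1. Perm now: [1 2 3]
Gen 3 (s1^-1): strand 1 crosses under strand 2. Perm now: [2 1 3]
Gen 4 (s1^-1): strand 2 crosses under strand 1. Perm now: [1 2 3]
Gen 5 (s2): strand 2 crosses over strand 3. Perm now: [1 3 2]
Gen 6 (s1^-1): strand 1 crosses under strand 3. Perm now: [3 1 2]
Gen 7 (s2^-1): strand 1 crosses under strand 2. Perm now: [3 2 1]

Answer: 3 2 1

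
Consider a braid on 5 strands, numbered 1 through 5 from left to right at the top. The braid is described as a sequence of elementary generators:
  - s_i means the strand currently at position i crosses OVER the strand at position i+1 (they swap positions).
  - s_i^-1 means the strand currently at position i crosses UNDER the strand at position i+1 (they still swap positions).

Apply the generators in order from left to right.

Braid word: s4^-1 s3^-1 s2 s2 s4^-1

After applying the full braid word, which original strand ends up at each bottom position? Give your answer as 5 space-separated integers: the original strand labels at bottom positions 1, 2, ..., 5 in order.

Answer: 1 2 5 4 3

Derivation:
Gen 1 (s4^-1): strand 4 crosses under strand 5. Perm now: [1 2 3 5 4]
Gen 2 (s3^-1): strand 3 crosses under strand 5. Perm now: [1 2 5 3 4]
Gen 3 (s2): strand 2 crosses over strand 5. Perm now: [1 5 2 3 4]
Gen 4 (s2): strand 5 crosses over strand 2. Perm now: [1 2 5 3 4]
Gen 5 (s4^-1): strand 3 crosses under strand 4. Perm now: [1 2 5 4 3]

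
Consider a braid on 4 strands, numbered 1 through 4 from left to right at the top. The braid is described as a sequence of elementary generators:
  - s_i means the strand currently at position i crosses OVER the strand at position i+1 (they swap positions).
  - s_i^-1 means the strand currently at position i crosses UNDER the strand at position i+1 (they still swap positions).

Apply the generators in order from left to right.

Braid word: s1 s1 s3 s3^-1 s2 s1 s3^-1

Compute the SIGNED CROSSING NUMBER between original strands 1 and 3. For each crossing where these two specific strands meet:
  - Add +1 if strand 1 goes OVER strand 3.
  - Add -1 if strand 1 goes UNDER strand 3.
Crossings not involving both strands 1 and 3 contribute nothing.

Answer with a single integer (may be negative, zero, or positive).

Gen 1: crossing 1x2. Both 1&3? no. Sum: 0
Gen 2: crossing 2x1. Both 1&3? no. Sum: 0
Gen 3: crossing 3x4. Both 1&3? no. Sum: 0
Gen 4: crossing 4x3. Both 1&3? no. Sum: 0
Gen 5: crossing 2x3. Both 1&3? no. Sum: 0
Gen 6: 1 over 3. Both 1&3? yes. Contrib: +1. Sum: 1
Gen 7: crossing 2x4. Both 1&3? no. Sum: 1

Answer: 1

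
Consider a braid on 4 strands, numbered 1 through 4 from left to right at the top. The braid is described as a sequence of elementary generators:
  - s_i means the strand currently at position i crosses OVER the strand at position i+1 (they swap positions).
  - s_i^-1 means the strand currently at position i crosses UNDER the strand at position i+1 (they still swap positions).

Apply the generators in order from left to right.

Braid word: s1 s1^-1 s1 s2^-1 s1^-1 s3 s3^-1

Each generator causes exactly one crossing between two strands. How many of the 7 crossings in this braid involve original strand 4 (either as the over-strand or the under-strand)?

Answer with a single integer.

Gen 1: crossing 1x2. Involves strand 4? no. Count so far: 0
Gen 2: crossing 2x1. Involves strand 4? no. Count so far: 0
Gen 3: crossing 1x2. Involves strand 4? no. Count so far: 0
Gen 4: crossing 1x3. Involves strand 4? no. Count so far: 0
Gen 5: crossing 2x3. Involves strand 4? no. Count so far: 0
Gen 6: crossing 1x4. Involves strand 4? yes. Count so far: 1
Gen 7: crossing 4x1. Involves strand 4? yes. Count so far: 2

Answer: 2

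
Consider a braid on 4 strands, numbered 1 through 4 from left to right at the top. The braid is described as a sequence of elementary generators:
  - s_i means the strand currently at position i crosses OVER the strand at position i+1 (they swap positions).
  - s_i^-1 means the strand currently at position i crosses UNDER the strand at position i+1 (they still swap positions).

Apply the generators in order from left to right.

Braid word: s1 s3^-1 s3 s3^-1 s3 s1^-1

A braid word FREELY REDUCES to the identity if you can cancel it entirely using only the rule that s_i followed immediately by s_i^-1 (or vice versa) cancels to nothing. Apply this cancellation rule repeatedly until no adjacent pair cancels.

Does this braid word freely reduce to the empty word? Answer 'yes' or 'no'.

Gen 1 (s1): push. Stack: [s1]
Gen 2 (s3^-1): push. Stack: [s1 s3^-1]
Gen 3 (s3): cancels prior s3^-1. Stack: [s1]
Gen 4 (s3^-1): push. Stack: [s1 s3^-1]
Gen 5 (s3): cancels prior s3^-1. Stack: [s1]
Gen 6 (s1^-1): cancels prior s1. Stack: []
Reduced word: (empty)

Answer: yes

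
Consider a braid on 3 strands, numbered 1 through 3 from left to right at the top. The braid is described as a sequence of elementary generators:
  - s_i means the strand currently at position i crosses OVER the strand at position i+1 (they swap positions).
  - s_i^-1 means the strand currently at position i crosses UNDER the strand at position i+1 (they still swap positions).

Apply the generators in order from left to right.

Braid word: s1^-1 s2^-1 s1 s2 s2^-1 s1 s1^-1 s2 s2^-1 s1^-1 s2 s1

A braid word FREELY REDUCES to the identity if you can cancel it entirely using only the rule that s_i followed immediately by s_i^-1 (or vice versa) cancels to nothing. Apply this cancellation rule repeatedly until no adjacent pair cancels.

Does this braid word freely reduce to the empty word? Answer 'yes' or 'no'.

Gen 1 (s1^-1): push. Stack: [s1^-1]
Gen 2 (s2^-1): push. Stack: [s1^-1 s2^-1]
Gen 3 (s1): push. Stack: [s1^-1 s2^-1 s1]
Gen 4 (s2): push. Stack: [s1^-1 s2^-1 s1 s2]
Gen 5 (s2^-1): cancels prior s2. Stack: [s1^-1 s2^-1 s1]
Gen 6 (s1): push. Stack: [s1^-1 s2^-1 s1 s1]
Gen 7 (s1^-1): cancels prior s1. Stack: [s1^-1 s2^-1 s1]
Gen 8 (s2): push. Stack: [s1^-1 s2^-1 s1 s2]
Gen 9 (s2^-1): cancels prior s2. Stack: [s1^-1 s2^-1 s1]
Gen 10 (s1^-1): cancels prior s1. Stack: [s1^-1 s2^-1]
Gen 11 (s2): cancels prior s2^-1. Stack: [s1^-1]
Gen 12 (s1): cancels prior s1^-1. Stack: []
Reduced word: (empty)

Answer: yes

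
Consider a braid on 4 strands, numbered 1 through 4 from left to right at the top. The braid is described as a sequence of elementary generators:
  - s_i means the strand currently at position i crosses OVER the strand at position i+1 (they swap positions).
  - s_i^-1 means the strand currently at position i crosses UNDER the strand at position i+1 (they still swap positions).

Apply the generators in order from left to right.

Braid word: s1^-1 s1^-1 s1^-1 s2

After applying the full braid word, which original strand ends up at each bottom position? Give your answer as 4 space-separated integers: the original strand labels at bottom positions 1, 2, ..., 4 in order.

Answer: 2 3 1 4

Derivation:
Gen 1 (s1^-1): strand 1 crosses under strand 2. Perm now: [2 1 3 4]
Gen 2 (s1^-1): strand 2 crosses under strand 1. Perm now: [1 2 3 4]
Gen 3 (s1^-1): strand 1 crosses under strand 2. Perm now: [2 1 3 4]
Gen 4 (s2): strand 1 crosses over strand 3. Perm now: [2 3 1 4]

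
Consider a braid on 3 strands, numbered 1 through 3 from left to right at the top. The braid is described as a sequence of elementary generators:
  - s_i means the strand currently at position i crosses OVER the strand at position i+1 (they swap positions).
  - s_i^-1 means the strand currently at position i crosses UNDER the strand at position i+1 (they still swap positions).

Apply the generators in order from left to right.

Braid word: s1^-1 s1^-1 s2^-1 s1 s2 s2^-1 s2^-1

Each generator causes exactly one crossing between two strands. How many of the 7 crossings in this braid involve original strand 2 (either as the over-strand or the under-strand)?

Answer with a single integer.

Answer: 6

Derivation:
Gen 1: crossing 1x2. Involves strand 2? yes. Count so far: 1
Gen 2: crossing 2x1. Involves strand 2? yes. Count so far: 2
Gen 3: crossing 2x3. Involves strand 2? yes. Count so far: 3
Gen 4: crossing 1x3. Involves strand 2? no. Count so far: 3
Gen 5: crossing 1x2. Involves strand 2? yes. Count so far: 4
Gen 6: crossing 2x1. Involves strand 2? yes. Count so far: 5
Gen 7: crossing 1x2. Involves strand 2? yes. Count so far: 6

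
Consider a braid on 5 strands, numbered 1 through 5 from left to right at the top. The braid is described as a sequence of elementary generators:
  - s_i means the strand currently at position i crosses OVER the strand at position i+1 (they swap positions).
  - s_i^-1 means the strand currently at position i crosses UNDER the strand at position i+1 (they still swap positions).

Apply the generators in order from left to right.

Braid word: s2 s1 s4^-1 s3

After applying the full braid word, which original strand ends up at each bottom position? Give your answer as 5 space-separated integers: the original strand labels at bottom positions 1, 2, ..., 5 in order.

Answer: 3 1 5 2 4

Derivation:
Gen 1 (s2): strand 2 crosses over strand 3. Perm now: [1 3 2 4 5]
Gen 2 (s1): strand 1 crosses over strand 3. Perm now: [3 1 2 4 5]
Gen 3 (s4^-1): strand 4 crosses under strand 5. Perm now: [3 1 2 5 4]
Gen 4 (s3): strand 2 crosses over strand 5. Perm now: [3 1 5 2 4]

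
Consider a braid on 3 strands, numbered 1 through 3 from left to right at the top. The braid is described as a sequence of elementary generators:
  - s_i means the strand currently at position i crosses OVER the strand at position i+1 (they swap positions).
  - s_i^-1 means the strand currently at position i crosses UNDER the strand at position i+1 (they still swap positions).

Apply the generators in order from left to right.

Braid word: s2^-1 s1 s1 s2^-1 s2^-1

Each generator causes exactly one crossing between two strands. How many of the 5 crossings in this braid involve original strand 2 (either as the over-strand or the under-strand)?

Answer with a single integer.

Answer: 3

Derivation:
Gen 1: crossing 2x3. Involves strand 2? yes. Count so far: 1
Gen 2: crossing 1x3. Involves strand 2? no. Count so far: 1
Gen 3: crossing 3x1. Involves strand 2? no. Count so far: 1
Gen 4: crossing 3x2. Involves strand 2? yes. Count so far: 2
Gen 5: crossing 2x3. Involves strand 2? yes. Count so far: 3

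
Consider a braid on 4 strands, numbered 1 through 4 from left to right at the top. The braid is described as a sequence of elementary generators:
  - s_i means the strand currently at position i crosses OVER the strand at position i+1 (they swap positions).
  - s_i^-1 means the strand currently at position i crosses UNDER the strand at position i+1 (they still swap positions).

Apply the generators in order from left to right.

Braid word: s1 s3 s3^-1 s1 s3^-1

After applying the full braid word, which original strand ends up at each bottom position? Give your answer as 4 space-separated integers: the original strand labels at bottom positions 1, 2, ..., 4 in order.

Answer: 1 2 4 3

Derivation:
Gen 1 (s1): strand 1 crosses over strand 2. Perm now: [2 1 3 4]
Gen 2 (s3): strand 3 crosses over strand 4. Perm now: [2 1 4 3]
Gen 3 (s3^-1): strand 4 crosses under strand 3. Perm now: [2 1 3 4]
Gen 4 (s1): strand 2 crosses over strand 1. Perm now: [1 2 3 4]
Gen 5 (s3^-1): strand 3 crosses under strand 4. Perm now: [1 2 4 3]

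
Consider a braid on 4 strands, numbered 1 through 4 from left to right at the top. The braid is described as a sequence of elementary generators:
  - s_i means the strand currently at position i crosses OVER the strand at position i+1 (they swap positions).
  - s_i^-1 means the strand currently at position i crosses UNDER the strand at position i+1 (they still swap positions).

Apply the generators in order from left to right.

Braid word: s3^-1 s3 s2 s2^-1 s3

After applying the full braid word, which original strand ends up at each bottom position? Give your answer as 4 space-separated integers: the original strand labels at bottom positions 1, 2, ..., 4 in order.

Answer: 1 2 4 3

Derivation:
Gen 1 (s3^-1): strand 3 crosses under strand 4. Perm now: [1 2 4 3]
Gen 2 (s3): strand 4 crosses over strand 3. Perm now: [1 2 3 4]
Gen 3 (s2): strand 2 crosses over strand 3. Perm now: [1 3 2 4]
Gen 4 (s2^-1): strand 3 crosses under strand 2. Perm now: [1 2 3 4]
Gen 5 (s3): strand 3 crosses over strand 4. Perm now: [1 2 4 3]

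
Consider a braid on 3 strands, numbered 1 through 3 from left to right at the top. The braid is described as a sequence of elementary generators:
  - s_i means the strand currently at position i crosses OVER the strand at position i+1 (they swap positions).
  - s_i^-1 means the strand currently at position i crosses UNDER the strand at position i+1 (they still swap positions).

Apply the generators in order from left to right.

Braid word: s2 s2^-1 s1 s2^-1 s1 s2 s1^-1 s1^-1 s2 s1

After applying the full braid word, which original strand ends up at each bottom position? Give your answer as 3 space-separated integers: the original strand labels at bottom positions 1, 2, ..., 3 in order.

Gen 1 (s2): strand 2 crosses over strand 3. Perm now: [1 3 2]
Gen 2 (s2^-1): strand 3 crosses under strand 2. Perm now: [1 2 3]
Gen 3 (s1): strand 1 crosses over strand 2. Perm now: [2 1 3]
Gen 4 (s2^-1): strand 1 crosses under strand 3. Perm now: [2 3 1]
Gen 5 (s1): strand 2 crosses over strand 3. Perm now: [3 2 1]
Gen 6 (s2): strand 2 crosses over strand 1. Perm now: [3 1 2]
Gen 7 (s1^-1): strand 3 crosses under strand 1. Perm now: [1 3 2]
Gen 8 (s1^-1): strand 1 crosses under strand 3. Perm now: [3 1 2]
Gen 9 (s2): strand 1 crosses over strand 2. Perm now: [3 2 1]
Gen 10 (s1): strand 3 crosses over strand 2. Perm now: [2 3 1]

Answer: 2 3 1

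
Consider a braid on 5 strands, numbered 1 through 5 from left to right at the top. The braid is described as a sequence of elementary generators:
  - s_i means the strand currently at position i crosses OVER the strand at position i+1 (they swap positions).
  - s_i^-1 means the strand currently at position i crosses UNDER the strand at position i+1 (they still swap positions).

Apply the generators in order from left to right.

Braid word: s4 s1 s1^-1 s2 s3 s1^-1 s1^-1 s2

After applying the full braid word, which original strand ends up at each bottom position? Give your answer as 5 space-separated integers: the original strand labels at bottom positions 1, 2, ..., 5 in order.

Gen 1 (s4): strand 4 crosses over strand 5. Perm now: [1 2 3 5 4]
Gen 2 (s1): strand 1 crosses over strand 2. Perm now: [2 1 3 5 4]
Gen 3 (s1^-1): strand 2 crosses under strand 1. Perm now: [1 2 3 5 4]
Gen 4 (s2): strand 2 crosses over strand 3. Perm now: [1 3 2 5 4]
Gen 5 (s3): strand 2 crosses over strand 5. Perm now: [1 3 5 2 4]
Gen 6 (s1^-1): strand 1 crosses under strand 3. Perm now: [3 1 5 2 4]
Gen 7 (s1^-1): strand 3 crosses under strand 1. Perm now: [1 3 5 2 4]
Gen 8 (s2): strand 3 crosses over strand 5. Perm now: [1 5 3 2 4]

Answer: 1 5 3 2 4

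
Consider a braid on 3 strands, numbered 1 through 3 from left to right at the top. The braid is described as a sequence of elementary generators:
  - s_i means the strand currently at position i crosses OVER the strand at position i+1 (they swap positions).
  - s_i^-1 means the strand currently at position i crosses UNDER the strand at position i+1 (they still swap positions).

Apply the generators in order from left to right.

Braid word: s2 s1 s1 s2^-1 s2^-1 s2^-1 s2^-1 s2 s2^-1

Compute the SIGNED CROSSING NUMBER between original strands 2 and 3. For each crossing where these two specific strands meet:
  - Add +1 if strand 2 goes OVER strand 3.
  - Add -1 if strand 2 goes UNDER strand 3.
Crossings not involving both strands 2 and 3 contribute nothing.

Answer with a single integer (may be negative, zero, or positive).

Gen 1: 2 over 3. Both 2&3? yes. Contrib: +1. Sum: 1
Gen 2: crossing 1x3. Both 2&3? no. Sum: 1
Gen 3: crossing 3x1. Both 2&3? no. Sum: 1
Gen 4: 3 under 2. Both 2&3? yes. Contrib: +1. Sum: 2
Gen 5: 2 under 3. Both 2&3? yes. Contrib: -1. Sum: 1
Gen 6: 3 under 2. Both 2&3? yes. Contrib: +1. Sum: 2
Gen 7: 2 under 3. Both 2&3? yes. Contrib: -1. Sum: 1
Gen 8: 3 over 2. Both 2&3? yes. Contrib: -1. Sum: 0
Gen 9: 2 under 3. Both 2&3? yes. Contrib: -1. Sum: -1

Answer: -1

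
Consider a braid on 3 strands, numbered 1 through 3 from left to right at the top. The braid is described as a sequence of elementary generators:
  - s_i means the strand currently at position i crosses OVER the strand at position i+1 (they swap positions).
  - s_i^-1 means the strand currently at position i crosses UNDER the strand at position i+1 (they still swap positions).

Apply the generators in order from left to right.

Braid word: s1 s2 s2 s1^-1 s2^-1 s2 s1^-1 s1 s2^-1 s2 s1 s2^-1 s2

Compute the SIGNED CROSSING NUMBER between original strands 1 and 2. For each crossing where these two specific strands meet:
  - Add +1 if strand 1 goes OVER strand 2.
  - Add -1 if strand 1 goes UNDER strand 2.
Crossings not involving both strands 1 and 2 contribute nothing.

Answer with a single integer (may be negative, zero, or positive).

Gen 1: 1 over 2. Both 1&2? yes. Contrib: +1. Sum: 1
Gen 2: crossing 1x3. Both 1&2? no. Sum: 1
Gen 3: crossing 3x1. Both 1&2? no. Sum: 1
Gen 4: 2 under 1. Both 1&2? yes. Contrib: +1. Sum: 2
Gen 5: crossing 2x3. Both 1&2? no. Sum: 2
Gen 6: crossing 3x2. Both 1&2? no. Sum: 2
Gen 7: 1 under 2. Both 1&2? yes. Contrib: -1. Sum: 1
Gen 8: 2 over 1. Both 1&2? yes. Contrib: -1. Sum: 0
Gen 9: crossing 2x3. Both 1&2? no. Sum: 0
Gen 10: crossing 3x2. Both 1&2? no. Sum: 0
Gen 11: 1 over 2. Both 1&2? yes. Contrib: +1. Sum: 1
Gen 12: crossing 1x3. Both 1&2? no. Sum: 1
Gen 13: crossing 3x1. Both 1&2? no. Sum: 1

Answer: 1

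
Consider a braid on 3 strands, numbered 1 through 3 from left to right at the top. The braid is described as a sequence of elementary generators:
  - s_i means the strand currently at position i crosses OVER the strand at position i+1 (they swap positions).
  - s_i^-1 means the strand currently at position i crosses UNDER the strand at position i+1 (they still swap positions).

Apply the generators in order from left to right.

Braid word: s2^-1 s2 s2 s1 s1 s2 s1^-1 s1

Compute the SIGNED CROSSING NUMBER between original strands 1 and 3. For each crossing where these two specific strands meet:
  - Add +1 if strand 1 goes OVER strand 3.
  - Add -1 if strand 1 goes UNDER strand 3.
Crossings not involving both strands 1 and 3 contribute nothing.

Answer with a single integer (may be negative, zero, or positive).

Gen 1: crossing 2x3. Both 1&3? no. Sum: 0
Gen 2: crossing 3x2. Both 1&3? no. Sum: 0
Gen 3: crossing 2x3. Both 1&3? no. Sum: 0
Gen 4: 1 over 3. Both 1&3? yes. Contrib: +1. Sum: 1
Gen 5: 3 over 1. Both 1&3? yes. Contrib: -1. Sum: 0
Gen 6: crossing 3x2. Both 1&3? no. Sum: 0
Gen 7: crossing 1x2. Both 1&3? no. Sum: 0
Gen 8: crossing 2x1. Both 1&3? no. Sum: 0

Answer: 0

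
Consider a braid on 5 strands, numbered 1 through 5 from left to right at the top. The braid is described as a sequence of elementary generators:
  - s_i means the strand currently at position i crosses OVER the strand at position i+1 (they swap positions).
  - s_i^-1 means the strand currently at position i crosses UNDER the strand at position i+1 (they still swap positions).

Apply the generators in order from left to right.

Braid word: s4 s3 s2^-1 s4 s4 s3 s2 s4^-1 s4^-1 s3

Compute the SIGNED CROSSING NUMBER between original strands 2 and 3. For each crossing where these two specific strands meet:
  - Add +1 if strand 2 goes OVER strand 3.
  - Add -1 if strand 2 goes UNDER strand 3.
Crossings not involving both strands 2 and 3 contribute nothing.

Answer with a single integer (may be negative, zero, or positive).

Answer: 1

Derivation:
Gen 1: crossing 4x5. Both 2&3? no. Sum: 0
Gen 2: crossing 3x5. Both 2&3? no. Sum: 0
Gen 3: crossing 2x5. Both 2&3? no. Sum: 0
Gen 4: crossing 3x4. Both 2&3? no. Sum: 0
Gen 5: crossing 4x3. Both 2&3? no. Sum: 0
Gen 6: 2 over 3. Both 2&3? yes. Contrib: +1. Sum: 1
Gen 7: crossing 5x3. Both 2&3? no. Sum: 1
Gen 8: crossing 2x4. Both 2&3? no. Sum: 1
Gen 9: crossing 4x2. Both 2&3? no. Sum: 1
Gen 10: crossing 5x2. Both 2&3? no. Sum: 1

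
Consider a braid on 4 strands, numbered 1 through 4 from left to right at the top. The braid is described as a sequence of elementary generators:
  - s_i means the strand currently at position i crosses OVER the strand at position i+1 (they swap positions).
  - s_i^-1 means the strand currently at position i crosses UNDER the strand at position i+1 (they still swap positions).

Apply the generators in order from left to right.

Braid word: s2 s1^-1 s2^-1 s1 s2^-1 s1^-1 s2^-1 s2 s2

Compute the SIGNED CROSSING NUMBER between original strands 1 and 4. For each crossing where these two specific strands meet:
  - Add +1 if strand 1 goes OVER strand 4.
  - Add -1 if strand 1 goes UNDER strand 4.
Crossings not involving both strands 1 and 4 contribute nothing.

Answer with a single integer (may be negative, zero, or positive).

Answer: 0

Derivation:
Gen 1: crossing 2x3. Both 1&4? no. Sum: 0
Gen 2: crossing 1x3. Both 1&4? no. Sum: 0
Gen 3: crossing 1x2. Both 1&4? no. Sum: 0
Gen 4: crossing 3x2. Both 1&4? no. Sum: 0
Gen 5: crossing 3x1. Both 1&4? no. Sum: 0
Gen 6: crossing 2x1. Both 1&4? no. Sum: 0
Gen 7: crossing 2x3. Both 1&4? no. Sum: 0
Gen 8: crossing 3x2. Both 1&4? no. Sum: 0
Gen 9: crossing 2x3. Both 1&4? no. Sum: 0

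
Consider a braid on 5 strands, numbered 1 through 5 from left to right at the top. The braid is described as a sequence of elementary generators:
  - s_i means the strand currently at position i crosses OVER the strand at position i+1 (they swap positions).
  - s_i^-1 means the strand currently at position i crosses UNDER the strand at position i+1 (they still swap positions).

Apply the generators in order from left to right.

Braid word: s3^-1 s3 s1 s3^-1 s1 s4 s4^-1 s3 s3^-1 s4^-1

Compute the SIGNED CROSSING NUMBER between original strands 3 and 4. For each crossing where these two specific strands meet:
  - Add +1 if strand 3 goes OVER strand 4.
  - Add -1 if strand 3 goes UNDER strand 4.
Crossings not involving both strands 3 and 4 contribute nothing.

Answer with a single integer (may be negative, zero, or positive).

Gen 1: 3 under 4. Both 3&4? yes. Contrib: -1. Sum: -1
Gen 2: 4 over 3. Both 3&4? yes. Contrib: -1. Sum: -2
Gen 3: crossing 1x2. Both 3&4? no. Sum: -2
Gen 4: 3 under 4. Both 3&4? yes. Contrib: -1. Sum: -3
Gen 5: crossing 2x1. Both 3&4? no. Sum: -3
Gen 6: crossing 3x5. Both 3&4? no. Sum: -3
Gen 7: crossing 5x3. Both 3&4? no. Sum: -3
Gen 8: 4 over 3. Both 3&4? yes. Contrib: -1. Sum: -4
Gen 9: 3 under 4. Both 3&4? yes. Contrib: -1. Sum: -5
Gen 10: crossing 3x5. Both 3&4? no. Sum: -5

Answer: -5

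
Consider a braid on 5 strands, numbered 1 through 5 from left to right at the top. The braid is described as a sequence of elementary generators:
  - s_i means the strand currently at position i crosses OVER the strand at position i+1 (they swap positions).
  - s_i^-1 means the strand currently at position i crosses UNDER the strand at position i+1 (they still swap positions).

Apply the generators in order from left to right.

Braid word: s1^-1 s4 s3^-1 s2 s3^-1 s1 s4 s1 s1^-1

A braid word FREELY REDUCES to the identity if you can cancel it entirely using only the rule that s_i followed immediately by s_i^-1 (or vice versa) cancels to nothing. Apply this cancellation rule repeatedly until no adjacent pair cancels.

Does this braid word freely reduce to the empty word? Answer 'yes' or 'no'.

Gen 1 (s1^-1): push. Stack: [s1^-1]
Gen 2 (s4): push. Stack: [s1^-1 s4]
Gen 3 (s3^-1): push. Stack: [s1^-1 s4 s3^-1]
Gen 4 (s2): push. Stack: [s1^-1 s4 s3^-1 s2]
Gen 5 (s3^-1): push. Stack: [s1^-1 s4 s3^-1 s2 s3^-1]
Gen 6 (s1): push. Stack: [s1^-1 s4 s3^-1 s2 s3^-1 s1]
Gen 7 (s4): push. Stack: [s1^-1 s4 s3^-1 s2 s3^-1 s1 s4]
Gen 8 (s1): push. Stack: [s1^-1 s4 s3^-1 s2 s3^-1 s1 s4 s1]
Gen 9 (s1^-1): cancels prior s1. Stack: [s1^-1 s4 s3^-1 s2 s3^-1 s1 s4]
Reduced word: s1^-1 s4 s3^-1 s2 s3^-1 s1 s4

Answer: no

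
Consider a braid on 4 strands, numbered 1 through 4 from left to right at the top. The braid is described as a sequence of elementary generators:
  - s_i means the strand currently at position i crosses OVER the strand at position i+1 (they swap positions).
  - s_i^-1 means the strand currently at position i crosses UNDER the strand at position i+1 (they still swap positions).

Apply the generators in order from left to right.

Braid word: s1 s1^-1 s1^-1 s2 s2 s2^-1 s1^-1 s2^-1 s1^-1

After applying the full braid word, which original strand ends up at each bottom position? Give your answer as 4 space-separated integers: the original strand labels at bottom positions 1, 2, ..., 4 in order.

Gen 1 (s1): strand 1 crosses over strand 2. Perm now: [2 1 3 4]
Gen 2 (s1^-1): strand 2 crosses under strand 1. Perm now: [1 2 3 4]
Gen 3 (s1^-1): strand 1 crosses under strand 2. Perm now: [2 1 3 4]
Gen 4 (s2): strand 1 crosses over strand 3. Perm now: [2 3 1 4]
Gen 5 (s2): strand 3 crosses over strand 1. Perm now: [2 1 3 4]
Gen 6 (s2^-1): strand 1 crosses under strand 3. Perm now: [2 3 1 4]
Gen 7 (s1^-1): strand 2 crosses under strand 3. Perm now: [3 2 1 4]
Gen 8 (s2^-1): strand 2 crosses under strand 1. Perm now: [3 1 2 4]
Gen 9 (s1^-1): strand 3 crosses under strand 1. Perm now: [1 3 2 4]

Answer: 1 3 2 4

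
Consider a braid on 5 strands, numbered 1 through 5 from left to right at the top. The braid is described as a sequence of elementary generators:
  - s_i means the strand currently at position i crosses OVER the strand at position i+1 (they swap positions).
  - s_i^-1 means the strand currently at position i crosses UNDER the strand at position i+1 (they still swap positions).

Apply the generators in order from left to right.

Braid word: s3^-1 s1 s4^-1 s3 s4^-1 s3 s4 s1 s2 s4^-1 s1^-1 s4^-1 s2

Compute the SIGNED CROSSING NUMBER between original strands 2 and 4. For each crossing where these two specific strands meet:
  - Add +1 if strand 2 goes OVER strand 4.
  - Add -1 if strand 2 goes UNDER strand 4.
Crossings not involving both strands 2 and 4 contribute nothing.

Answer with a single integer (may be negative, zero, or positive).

Answer: 0

Derivation:
Gen 1: crossing 3x4. Both 2&4? no. Sum: 0
Gen 2: crossing 1x2. Both 2&4? no. Sum: 0
Gen 3: crossing 3x5. Both 2&4? no. Sum: 0
Gen 4: crossing 4x5. Both 2&4? no. Sum: 0
Gen 5: crossing 4x3. Both 2&4? no. Sum: 0
Gen 6: crossing 5x3. Both 2&4? no. Sum: 0
Gen 7: crossing 5x4. Both 2&4? no. Sum: 0
Gen 8: crossing 2x1. Both 2&4? no. Sum: 0
Gen 9: crossing 2x3. Both 2&4? no. Sum: 0
Gen 10: crossing 4x5. Both 2&4? no. Sum: 0
Gen 11: crossing 1x3. Both 2&4? no. Sum: 0
Gen 12: crossing 5x4. Both 2&4? no. Sum: 0
Gen 13: crossing 1x2. Both 2&4? no. Sum: 0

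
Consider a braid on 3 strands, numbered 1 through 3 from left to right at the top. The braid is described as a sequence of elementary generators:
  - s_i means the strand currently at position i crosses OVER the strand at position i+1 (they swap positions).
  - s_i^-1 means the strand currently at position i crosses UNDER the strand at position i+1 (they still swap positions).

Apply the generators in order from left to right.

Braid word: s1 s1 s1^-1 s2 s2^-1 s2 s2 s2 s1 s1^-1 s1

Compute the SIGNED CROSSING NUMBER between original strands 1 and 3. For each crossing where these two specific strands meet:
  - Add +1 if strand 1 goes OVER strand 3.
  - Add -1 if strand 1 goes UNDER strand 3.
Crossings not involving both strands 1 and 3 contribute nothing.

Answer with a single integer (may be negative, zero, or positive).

Answer: 3

Derivation:
Gen 1: crossing 1x2. Both 1&3? no. Sum: 0
Gen 2: crossing 2x1. Both 1&3? no. Sum: 0
Gen 3: crossing 1x2. Both 1&3? no. Sum: 0
Gen 4: 1 over 3. Both 1&3? yes. Contrib: +1. Sum: 1
Gen 5: 3 under 1. Both 1&3? yes. Contrib: +1. Sum: 2
Gen 6: 1 over 3. Both 1&3? yes. Contrib: +1. Sum: 3
Gen 7: 3 over 1. Both 1&3? yes. Contrib: -1. Sum: 2
Gen 8: 1 over 3. Both 1&3? yes. Contrib: +1. Sum: 3
Gen 9: crossing 2x3. Both 1&3? no. Sum: 3
Gen 10: crossing 3x2. Both 1&3? no. Sum: 3
Gen 11: crossing 2x3. Both 1&3? no. Sum: 3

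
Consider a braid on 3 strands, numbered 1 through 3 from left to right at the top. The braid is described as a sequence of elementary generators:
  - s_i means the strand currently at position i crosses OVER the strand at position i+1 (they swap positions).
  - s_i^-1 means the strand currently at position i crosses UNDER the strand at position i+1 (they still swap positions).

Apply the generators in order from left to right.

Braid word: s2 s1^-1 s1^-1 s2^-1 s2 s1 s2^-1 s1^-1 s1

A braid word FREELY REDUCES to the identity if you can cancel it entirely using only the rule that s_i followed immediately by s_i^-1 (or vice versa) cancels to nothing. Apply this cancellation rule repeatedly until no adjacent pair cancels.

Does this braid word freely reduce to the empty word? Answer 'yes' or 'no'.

Gen 1 (s2): push. Stack: [s2]
Gen 2 (s1^-1): push. Stack: [s2 s1^-1]
Gen 3 (s1^-1): push. Stack: [s2 s1^-1 s1^-1]
Gen 4 (s2^-1): push. Stack: [s2 s1^-1 s1^-1 s2^-1]
Gen 5 (s2): cancels prior s2^-1. Stack: [s2 s1^-1 s1^-1]
Gen 6 (s1): cancels prior s1^-1. Stack: [s2 s1^-1]
Gen 7 (s2^-1): push. Stack: [s2 s1^-1 s2^-1]
Gen 8 (s1^-1): push. Stack: [s2 s1^-1 s2^-1 s1^-1]
Gen 9 (s1): cancels prior s1^-1. Stack: [s2 s1^-1 s2^-1]
Reduced word: s2 s1^-1 s2^-1

Answer: no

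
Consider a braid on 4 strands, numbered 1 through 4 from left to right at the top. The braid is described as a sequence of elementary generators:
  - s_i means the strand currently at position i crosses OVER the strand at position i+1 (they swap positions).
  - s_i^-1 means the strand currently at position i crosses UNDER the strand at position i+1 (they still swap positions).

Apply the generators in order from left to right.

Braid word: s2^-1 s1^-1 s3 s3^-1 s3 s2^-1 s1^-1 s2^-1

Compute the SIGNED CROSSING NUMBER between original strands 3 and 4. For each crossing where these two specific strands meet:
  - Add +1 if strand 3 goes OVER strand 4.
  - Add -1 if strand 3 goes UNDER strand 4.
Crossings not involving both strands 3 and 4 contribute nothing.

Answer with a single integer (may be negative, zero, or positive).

Gen 1: crossing 2x3. Both 3&4? no. Sum: 0
Gen 2: crossing 1x3. Both 3&4? no. Sum: 0
Gen 3: crossing 2x4. Both 3&4? no. Sum: 0
Gen 4: crossing 4x2. Both 3&4? no. Sum: 0
Gen 5: crossing 2x4. Both 3&4? no. Sum: 0
Gen 6: crossing 1x4. Both 3&4? no. Sum: 0
Gen 7: 3 under 4. Both 3&4? yes. Contrib: -1. Sum: -1
Gen 8: crossing 3x1. Both 3&4? no. Sum: -1

Answer: -1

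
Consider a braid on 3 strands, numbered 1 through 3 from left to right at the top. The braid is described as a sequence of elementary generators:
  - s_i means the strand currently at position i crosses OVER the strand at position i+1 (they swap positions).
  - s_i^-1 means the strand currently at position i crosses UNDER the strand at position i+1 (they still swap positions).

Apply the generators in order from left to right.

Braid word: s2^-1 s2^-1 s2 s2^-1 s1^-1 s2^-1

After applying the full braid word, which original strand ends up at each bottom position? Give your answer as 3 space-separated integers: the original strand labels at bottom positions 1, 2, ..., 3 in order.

Answer: 2 3 1

Derivation:
Gen 1 (s2^-1): strand 2 crosses under strand 3. Perm now: [1 3 2]
Gen 2 (s2^-1): strand 3 crosses under strand 2. Perm now: [1 2 3]
Gen 3 (s2): strand 2 crosses over strand 3. Perm now: [1 3 2]
Gen 4 (s2^-1): strand 3 crosses under strand 2. Perm now: [1 2 3]
Gen 5 (s1^-1): strand 1 crosses under strand 2. Perm now: [2 1 3]
Gen 6 (s2^-1): strand 1 crosses under strand 3. Perm now: [2 3 1]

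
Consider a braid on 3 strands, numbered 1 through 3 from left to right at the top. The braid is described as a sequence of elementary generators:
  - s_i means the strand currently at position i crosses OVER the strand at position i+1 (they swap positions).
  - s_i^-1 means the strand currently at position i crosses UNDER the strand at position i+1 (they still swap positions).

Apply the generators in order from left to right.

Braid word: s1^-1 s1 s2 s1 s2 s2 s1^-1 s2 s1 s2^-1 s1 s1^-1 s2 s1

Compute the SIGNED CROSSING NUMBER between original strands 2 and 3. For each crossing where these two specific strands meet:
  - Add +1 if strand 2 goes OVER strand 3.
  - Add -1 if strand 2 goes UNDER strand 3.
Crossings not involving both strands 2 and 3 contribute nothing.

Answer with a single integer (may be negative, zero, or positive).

Gen 1: crossing 1x2. Both 2&3? no. Sum: 0
Gen 2: crossing 2x1. Both 2&3? no. Sum: 0
Gen 3: 2 over 3. Both 2&3? yes. Contrib: +1. Sum: 1
Gen 4: crossing 1x3. Both 2&3? no. Sum: 1
Gen 5: crossing 1x2. Both 2&3? no. Sum: 1
Gen 6: crossing 2x1. Both 2&3? no. Sum: 1
Gen 7: crossing 3x1. Both 2&3? no. Sum: 1
Gen 8: 3 over 2. Both 2&3? yes. Contrib: -1. Sum: 0
Gen 9: crossing 1x2. Both 2&3? no. Sum: 0
Gen 10: crossing 1x3. Both 2&3? no. Sum: 0
Gen 11: 2 over 3. Both 2&3? yes. Contrib: +1. Sum: 1
Gen 12: 3 under 2. Both 2&3? yes. Contrib: +1. Sum: 2
Gen 13: crossing 3x1. Both 2&3? no. Sum: 2
Gen 14: crossing 2x1. Both 2&3? no. Sum: 2

Answer: 2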